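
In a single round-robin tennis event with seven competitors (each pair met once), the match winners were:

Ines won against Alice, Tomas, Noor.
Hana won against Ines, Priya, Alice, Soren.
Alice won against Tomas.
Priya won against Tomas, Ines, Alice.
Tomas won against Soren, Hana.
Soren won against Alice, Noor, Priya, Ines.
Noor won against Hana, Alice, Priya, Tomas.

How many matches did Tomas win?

2

Tomas' results: beat Soren, Hana; lost to Alice, Ines, Noor, Priya.
That is 2 wins.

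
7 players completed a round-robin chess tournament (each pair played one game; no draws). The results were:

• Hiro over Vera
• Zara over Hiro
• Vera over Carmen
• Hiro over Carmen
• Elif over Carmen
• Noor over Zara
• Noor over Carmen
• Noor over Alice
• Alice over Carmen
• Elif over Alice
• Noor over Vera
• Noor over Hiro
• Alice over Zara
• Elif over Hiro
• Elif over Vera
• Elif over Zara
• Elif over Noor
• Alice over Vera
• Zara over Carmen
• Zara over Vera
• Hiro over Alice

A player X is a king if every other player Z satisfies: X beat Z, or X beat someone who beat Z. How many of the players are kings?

Carmen cannot reach Alice, Noor, Elif, Vera, Hiro, Zara in two steps.
Alice cannot reach Noor, Elif in two steps.
Noor cannot reach Elif in two steps.
Elif reaches everyone (king).
Vera cannot reach Alice, Noor, Elif, Hiro, Zara in two steps.
Hiro cannot reach Noor, Elif in two steps.
Zara cannot reach Noor, Elif in two steps.
Kings: Elif — 1.

1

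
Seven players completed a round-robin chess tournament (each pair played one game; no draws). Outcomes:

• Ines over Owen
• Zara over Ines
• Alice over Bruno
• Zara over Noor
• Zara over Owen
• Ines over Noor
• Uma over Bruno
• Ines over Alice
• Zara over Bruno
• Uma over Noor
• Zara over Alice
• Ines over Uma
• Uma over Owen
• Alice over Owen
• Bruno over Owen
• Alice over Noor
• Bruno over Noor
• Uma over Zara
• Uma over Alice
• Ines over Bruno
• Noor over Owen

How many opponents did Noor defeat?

1

Noor's results: beat Owen; lost to Uma, Ines, Zara, Bruno, Alice.
That is 1 win.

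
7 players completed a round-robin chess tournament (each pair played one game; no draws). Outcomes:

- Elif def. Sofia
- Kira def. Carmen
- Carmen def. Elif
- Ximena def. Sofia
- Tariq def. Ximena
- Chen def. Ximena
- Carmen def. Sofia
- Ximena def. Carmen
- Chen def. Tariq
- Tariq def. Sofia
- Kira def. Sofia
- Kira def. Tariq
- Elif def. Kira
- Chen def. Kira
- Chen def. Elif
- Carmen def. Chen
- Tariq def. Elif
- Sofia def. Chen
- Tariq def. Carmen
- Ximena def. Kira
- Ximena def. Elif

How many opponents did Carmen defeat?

Carmen's results: beat Sofia, Elif, Chen; lost to Ximena, Tariq, Kira.
That is 3 wins.

3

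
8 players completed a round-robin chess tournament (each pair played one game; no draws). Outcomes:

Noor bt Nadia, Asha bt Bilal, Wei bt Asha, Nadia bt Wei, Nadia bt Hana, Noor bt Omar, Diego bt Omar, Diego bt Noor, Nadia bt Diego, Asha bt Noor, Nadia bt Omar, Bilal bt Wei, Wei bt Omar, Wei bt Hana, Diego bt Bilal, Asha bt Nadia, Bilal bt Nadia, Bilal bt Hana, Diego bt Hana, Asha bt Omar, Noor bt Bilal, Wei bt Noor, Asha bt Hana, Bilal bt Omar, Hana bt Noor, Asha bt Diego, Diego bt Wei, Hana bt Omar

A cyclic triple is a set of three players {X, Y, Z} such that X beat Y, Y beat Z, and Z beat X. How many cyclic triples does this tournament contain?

9

Win totals: Asha 6, Hana 2, Diego 5, Noor 3, Bilal 4, Omar 0, Wei 4, Nadia 4.
A player with w wins dominates both others in C(w,2) triples; summing gives 15 + 1 + 10 + 3 + 6 + 0 + 6 + 6 = 47 transitive triples.
Total triples C(8,3) = 56, so cyclic triples = 56 − 47 = 9.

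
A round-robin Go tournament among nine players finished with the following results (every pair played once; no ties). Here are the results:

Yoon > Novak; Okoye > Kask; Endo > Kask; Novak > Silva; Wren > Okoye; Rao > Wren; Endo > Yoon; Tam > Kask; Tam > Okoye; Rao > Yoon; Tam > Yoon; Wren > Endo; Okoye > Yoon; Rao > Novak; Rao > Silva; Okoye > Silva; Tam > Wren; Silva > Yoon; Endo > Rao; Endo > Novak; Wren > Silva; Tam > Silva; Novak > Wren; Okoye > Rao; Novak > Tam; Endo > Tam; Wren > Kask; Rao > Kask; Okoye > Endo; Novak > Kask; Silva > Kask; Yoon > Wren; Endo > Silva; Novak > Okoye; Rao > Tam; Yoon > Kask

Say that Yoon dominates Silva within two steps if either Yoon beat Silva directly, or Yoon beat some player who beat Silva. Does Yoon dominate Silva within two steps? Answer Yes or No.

Yes

Yoon did not beat Silva directly.
Yoon beat Wren, Novak, Kask. Of those, Wren beat Silva.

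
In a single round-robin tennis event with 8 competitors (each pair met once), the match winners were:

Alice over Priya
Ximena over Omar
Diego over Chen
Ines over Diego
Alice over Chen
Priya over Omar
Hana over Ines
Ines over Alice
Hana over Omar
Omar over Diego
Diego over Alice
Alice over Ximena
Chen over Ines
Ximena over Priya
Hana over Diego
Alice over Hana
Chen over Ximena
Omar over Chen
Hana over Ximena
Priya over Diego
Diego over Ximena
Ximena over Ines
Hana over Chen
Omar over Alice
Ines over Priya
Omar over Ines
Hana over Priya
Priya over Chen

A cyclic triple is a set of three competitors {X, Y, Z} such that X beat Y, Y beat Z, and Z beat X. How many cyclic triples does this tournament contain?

Win totals: Alice 4, Hana 6, Chen 2, Ximena 3, Ines 3, Diego 3, Omar 4, Priya 3.
A competitor with w wins dominates both others in C(w,2) triples; summing gives 6 + 15 + 1 + 3 + 3 + 3 + 6 + 3 = 40 transitive triples.
Total triples C(8,3) = 56, so cyclic triples = 56 − 40 = 16.

16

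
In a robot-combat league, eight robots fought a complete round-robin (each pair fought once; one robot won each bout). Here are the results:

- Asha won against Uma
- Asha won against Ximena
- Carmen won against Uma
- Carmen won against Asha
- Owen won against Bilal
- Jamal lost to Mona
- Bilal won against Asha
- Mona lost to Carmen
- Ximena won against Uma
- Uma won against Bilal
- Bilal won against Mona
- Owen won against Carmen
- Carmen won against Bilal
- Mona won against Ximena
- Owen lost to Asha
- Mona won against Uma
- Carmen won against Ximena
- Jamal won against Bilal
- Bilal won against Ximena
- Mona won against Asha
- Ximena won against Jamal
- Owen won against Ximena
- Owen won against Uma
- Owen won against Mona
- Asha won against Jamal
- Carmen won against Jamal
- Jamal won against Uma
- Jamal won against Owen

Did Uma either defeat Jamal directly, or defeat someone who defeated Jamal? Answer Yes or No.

Uma did not beat Jamal directly.
Uma beat Bilal, but each of them lost to Jamal. No two-step path.

No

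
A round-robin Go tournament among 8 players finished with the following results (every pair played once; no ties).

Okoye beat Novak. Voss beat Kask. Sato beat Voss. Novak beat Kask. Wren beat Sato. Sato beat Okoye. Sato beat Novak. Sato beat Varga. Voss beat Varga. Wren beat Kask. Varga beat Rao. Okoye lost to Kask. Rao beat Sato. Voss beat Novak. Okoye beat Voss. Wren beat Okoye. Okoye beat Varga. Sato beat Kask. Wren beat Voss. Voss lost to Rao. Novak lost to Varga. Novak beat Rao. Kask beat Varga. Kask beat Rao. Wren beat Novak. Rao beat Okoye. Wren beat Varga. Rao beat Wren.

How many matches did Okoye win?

Okoye's results: beat Novak, Voss, Varga; lost to Sato, Rao, Wren, Kask.
That is 3 wins.

3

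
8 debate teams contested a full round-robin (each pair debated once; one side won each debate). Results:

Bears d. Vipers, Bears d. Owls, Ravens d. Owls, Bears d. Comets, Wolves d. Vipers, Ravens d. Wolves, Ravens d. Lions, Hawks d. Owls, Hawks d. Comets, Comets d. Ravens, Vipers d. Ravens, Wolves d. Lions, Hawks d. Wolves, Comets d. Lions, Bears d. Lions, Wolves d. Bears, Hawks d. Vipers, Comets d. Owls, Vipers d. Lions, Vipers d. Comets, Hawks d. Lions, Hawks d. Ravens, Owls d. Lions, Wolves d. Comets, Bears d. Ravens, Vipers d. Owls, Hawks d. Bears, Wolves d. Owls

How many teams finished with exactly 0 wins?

Win totals: Wolves 5, Lions 0, Comets 3, Bears 5, Vipers 4, Ravens 3, Hawks 7, Owls 1.
Exactly 0: Lions — 1 team.

1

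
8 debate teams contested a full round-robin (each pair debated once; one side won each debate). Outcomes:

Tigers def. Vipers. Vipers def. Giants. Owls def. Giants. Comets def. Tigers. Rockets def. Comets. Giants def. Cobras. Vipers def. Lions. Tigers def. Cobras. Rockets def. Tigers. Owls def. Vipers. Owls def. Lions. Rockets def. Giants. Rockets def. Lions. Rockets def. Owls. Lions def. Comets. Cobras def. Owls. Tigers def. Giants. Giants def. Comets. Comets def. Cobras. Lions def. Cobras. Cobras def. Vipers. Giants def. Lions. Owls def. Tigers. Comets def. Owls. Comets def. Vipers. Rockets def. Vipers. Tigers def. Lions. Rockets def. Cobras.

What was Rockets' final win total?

7

Rockets' results: beat Cobras, Owls, Tigers, Comets, Giants, Lions, Vipers; lost to no one.
That is 7 wins.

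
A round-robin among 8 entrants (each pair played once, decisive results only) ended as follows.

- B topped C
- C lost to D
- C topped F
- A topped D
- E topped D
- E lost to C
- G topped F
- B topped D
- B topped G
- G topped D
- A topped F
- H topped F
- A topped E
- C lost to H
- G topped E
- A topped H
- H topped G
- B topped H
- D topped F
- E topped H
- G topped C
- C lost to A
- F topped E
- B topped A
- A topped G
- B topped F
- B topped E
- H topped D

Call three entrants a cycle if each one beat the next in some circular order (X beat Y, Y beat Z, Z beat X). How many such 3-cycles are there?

Win totals: A 6, B 7, C 2, D 2, E 2, F 1, G 4, H 4.
An entrant with w wins dominates both others in C(w,2) triples; summing gives 15 + 21 + 1 + 1 + 1 + 0 + 6 + 6 = 51 transitive triples.
Total triples C(8,3) = 56, so cyclic triples = 56 − 51 = 5.

5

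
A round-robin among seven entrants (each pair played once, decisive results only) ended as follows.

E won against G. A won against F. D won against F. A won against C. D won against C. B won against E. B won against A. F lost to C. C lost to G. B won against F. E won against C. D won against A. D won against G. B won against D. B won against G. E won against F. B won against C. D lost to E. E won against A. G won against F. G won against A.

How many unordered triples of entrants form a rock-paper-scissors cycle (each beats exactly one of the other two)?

Win totals: A 2, B 6, C 1, D 4, E 5, F 0, G 3.
An entrant with w wins dominates both others in C(w,2) triples; summing gives 1 + 15 + 0 + 6 + 10 + 0 + 3 = 35 transitive triples.
Total triples C(7,3) = 35, so cyclic triples = 35 − 35 = 0.

0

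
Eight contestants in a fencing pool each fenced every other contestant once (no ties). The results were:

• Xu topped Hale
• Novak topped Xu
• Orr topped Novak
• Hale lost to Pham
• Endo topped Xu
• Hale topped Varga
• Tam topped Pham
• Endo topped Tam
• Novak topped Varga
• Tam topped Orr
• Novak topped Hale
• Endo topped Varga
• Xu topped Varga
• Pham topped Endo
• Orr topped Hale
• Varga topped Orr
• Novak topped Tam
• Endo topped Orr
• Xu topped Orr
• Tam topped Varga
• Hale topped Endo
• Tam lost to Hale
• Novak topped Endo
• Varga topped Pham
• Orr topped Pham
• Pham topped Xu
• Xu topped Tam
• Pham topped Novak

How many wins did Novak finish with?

Novak's results: beat Endo, Xu, Tam, Varga, Hale; lost to Orr, Pham.
That is 5 wins.

5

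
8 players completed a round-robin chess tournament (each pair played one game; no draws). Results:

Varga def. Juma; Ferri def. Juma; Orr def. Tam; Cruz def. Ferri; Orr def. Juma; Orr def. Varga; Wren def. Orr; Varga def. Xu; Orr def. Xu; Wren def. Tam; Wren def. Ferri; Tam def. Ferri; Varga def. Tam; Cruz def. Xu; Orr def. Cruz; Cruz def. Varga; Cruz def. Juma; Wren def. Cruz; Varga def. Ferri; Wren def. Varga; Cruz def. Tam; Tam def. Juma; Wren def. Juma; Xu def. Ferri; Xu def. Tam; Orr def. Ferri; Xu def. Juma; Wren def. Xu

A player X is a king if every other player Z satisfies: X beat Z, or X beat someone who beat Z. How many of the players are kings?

1

Orr cannot reach Wren in two steps.
Cruz cannot reach Orr, Wren in two steps.
Xu cannot reach Orr, Cruz, Wren, Varga in two steps.
Juma cannot reach Orr, Cruz, Xu, Tam, Wren, Ferri, Varga in two steps.
Tam cannot reach Orr, Cruz, Xu, Wren, Varga in two steps.
Wren reaches everyone (king).
Ferri cannot reach Orr, Cruz, Xu, Tam, Wren, Varga in two steps.
Varga cannot reach Orr, Cruz, Wren in two steps.
Kings: Wren — 1.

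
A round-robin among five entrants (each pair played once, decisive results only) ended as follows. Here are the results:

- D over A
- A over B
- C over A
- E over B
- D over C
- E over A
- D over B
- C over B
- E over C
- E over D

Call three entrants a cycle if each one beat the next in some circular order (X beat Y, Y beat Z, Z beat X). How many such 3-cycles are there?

Win totals: A 1, B 0, C 2, D 3, E 4.
An entrant with w wins dominates both others in C(w,2) triples; summing gives 0 + 0 + 1 + 3 + 6 = 10 transitive triples.
Total triples C(5,3) = 10, so cyclic triples = 10 − 10 = 0.

0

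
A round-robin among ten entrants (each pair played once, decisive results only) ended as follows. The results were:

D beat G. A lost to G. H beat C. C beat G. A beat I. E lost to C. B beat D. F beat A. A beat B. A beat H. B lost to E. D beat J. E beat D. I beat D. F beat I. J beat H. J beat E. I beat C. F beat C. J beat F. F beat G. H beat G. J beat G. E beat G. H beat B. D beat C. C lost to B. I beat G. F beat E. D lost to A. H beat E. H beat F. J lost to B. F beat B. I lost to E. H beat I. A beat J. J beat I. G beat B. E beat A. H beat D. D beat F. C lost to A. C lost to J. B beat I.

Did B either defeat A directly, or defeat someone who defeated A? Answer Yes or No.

No

B did not beat A directly.
B beat C, D, I, J, but each of them lost to A. No two-step path.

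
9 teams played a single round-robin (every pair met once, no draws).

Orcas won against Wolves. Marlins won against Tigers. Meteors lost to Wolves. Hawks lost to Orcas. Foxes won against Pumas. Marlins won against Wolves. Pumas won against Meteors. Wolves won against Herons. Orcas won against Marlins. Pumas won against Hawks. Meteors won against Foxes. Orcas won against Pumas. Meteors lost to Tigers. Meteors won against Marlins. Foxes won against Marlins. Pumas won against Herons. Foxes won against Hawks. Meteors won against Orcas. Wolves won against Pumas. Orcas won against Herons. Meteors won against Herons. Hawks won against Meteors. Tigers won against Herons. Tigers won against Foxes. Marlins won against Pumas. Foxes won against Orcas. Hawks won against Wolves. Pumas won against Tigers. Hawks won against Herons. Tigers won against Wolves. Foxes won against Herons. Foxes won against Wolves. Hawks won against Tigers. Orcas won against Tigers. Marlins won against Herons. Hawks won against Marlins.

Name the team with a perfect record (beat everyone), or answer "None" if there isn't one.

None

Highest win total is Orcas with 6 (out of 8 possible).
Orcas lost to Meteors, Foxes, so no team went undefeated.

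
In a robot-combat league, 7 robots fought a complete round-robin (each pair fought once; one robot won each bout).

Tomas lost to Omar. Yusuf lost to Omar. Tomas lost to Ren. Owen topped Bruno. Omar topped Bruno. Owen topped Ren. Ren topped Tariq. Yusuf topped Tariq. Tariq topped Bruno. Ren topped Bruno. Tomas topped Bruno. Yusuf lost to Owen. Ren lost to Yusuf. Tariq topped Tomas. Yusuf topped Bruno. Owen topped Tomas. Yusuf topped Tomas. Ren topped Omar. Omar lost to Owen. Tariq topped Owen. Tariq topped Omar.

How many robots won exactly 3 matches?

1

Win totals: Bruno 0, Tariq 4, Owen 5, Omar 3, Tomas 1, Ren 4, Yusuf 4.
Exactly 3: Omar — 1 robot.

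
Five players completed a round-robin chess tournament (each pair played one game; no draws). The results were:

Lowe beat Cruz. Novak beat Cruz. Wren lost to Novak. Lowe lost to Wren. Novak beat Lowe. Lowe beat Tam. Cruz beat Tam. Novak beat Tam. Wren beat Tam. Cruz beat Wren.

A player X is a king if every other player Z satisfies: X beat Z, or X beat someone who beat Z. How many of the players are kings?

Tam cannot reach Lowe, Novak, Cruz, Wren in two steps.
Lowe cannot reach Novak in two steps.
Novak reaches everyone (king).
Cruz cannot reach Novak in two steps.
Wren cannot reach Novak in two steps.
Kings: Novak — 1.

1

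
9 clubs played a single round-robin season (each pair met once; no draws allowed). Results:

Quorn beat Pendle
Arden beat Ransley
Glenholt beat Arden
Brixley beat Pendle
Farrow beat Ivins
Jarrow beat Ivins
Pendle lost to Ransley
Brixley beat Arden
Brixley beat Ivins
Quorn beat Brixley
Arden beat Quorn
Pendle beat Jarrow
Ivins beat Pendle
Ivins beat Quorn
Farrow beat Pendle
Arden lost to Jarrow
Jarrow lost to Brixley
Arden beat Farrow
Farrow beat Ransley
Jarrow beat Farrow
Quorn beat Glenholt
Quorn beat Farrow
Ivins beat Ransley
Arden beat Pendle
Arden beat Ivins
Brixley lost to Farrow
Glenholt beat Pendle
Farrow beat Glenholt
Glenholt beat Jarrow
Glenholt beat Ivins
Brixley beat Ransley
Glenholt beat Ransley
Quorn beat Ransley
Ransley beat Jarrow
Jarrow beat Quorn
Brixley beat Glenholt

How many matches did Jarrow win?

4

Jarrow's results: beat Quorn, Ivins, Farrow, Arden; lost to Glenholt, Ransley, Brixley, Pendle.
That is 4 wins.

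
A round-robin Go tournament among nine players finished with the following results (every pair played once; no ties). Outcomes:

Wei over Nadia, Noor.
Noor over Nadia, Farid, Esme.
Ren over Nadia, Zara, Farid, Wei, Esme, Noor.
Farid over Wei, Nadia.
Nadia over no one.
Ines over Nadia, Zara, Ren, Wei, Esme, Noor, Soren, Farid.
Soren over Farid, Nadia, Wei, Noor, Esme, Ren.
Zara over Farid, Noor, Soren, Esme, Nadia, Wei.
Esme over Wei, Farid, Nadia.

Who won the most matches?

Ines

Win totals: Farid 2, Ines 8, Nadia 0, Soren 6, Noor 3, Ren 6, Esme 3, Zara 6, Wei 2.
Ines leads with 8 wins (next highest: 6).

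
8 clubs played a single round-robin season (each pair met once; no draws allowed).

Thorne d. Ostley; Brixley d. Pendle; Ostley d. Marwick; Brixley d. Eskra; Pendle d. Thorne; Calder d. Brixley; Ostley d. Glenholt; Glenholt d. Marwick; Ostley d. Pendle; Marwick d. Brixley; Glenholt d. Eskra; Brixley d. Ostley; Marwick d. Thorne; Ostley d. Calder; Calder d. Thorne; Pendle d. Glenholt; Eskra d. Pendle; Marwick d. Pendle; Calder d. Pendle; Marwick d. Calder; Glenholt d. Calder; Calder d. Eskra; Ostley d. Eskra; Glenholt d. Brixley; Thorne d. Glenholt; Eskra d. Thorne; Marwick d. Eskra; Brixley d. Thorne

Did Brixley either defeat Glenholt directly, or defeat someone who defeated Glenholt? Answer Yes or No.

Brixley did not beat Glenholt directly.
Brixley beat Thorne, Pendle, Eskra, Ostley. Of those, Thorne beat Glenholt.

Yes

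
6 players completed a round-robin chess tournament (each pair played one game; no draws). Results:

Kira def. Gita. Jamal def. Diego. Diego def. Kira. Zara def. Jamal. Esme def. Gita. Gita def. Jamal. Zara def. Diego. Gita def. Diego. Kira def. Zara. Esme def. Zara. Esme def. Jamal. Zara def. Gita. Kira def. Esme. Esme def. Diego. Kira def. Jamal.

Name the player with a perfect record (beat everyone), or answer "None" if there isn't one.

Highest win total is Kira with 4 (out of 5 possible).
Kira lost to Diego, so no player went undefeated.

None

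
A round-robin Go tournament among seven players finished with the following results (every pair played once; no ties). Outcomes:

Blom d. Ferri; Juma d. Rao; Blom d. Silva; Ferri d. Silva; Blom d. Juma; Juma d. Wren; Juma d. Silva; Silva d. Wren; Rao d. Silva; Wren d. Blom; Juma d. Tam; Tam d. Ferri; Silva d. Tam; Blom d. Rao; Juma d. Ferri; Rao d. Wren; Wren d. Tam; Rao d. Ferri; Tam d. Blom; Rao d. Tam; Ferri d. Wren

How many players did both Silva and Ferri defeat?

1

Silva beat: Wren, Tam.
Ferri beat: Wren, Silva.
Both beat: Wren — 1.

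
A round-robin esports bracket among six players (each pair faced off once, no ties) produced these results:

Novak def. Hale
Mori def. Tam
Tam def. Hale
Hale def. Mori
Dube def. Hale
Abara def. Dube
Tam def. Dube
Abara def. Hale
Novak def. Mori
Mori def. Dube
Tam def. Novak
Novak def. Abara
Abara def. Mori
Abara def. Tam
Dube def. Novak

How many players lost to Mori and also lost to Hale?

Mori beat: Dube, Tam.
Hale beat: Mori.
No one was beaten by both.

0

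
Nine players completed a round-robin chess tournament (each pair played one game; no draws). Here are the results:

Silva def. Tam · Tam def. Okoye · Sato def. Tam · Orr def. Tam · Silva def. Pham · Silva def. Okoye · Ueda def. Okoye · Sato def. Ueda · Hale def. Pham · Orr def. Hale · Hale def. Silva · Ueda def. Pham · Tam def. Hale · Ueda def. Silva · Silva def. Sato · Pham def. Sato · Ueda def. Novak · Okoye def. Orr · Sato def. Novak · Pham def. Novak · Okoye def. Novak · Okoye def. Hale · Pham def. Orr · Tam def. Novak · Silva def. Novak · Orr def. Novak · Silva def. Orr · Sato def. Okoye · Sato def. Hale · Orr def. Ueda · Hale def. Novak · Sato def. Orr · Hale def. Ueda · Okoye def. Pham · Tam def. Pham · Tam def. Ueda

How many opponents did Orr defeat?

4

Orr's results: beat Hale, Ueda, Novak, Tam; lost to Okoye, Silva, Pham, Sato.
That is 4 wins.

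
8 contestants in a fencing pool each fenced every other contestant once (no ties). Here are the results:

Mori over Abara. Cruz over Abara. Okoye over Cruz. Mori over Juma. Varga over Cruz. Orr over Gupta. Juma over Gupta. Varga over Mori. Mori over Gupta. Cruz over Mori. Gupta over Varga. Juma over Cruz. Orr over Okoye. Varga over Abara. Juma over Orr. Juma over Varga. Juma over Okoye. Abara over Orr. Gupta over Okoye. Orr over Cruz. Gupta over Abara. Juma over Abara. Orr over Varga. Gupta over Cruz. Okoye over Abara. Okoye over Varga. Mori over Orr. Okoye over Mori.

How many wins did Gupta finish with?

Gupta's results: beat Varga, Cruz, Abara, Okoye; lost to Orr, Juma, Mori.
That is 4 wins.

4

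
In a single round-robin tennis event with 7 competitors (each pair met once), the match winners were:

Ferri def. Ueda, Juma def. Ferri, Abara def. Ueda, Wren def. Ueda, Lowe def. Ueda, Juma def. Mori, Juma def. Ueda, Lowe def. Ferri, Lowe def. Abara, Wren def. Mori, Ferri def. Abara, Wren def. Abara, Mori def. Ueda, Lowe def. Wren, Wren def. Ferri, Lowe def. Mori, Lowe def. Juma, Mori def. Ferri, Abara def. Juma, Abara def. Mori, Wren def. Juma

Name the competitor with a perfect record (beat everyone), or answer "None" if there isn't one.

Lowe

Lowe has 6 wins out of 6 opponents — a perfect record.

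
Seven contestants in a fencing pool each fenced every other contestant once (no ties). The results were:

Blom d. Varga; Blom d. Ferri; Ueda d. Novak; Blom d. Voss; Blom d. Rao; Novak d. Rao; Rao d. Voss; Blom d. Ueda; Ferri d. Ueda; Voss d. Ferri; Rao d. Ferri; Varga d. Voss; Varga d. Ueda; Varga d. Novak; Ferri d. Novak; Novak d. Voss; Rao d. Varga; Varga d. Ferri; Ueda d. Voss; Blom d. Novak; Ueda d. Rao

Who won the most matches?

Win totals: Ferri 2, Ueda 3, Varga 4, Rao 3, Voss 1, Blom 6, Novak 2.
Blom leads with 6 wins (next highest: 4).

Blom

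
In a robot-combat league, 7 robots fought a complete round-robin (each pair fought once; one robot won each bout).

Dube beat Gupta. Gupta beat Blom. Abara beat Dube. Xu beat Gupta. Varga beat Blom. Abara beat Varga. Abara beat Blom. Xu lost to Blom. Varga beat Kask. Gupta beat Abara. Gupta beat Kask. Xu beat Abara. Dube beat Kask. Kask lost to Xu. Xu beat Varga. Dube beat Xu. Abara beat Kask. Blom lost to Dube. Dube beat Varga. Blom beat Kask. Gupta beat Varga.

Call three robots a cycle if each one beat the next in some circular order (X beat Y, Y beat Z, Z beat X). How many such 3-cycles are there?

5

Win totals: Gupta 4, Dube 5, Blom 2, Xu 4, Kask 0, Varga 2, Abara 4.
A robot with w wins dominates both others in C(w,2) triples; summing gives 6 + 10 + 1 + 6 + 0 + 1 + 6 = 30 transitive triples.
Total triples C(7,3) = 35, so cyclic triples = 35 − 30 = 5.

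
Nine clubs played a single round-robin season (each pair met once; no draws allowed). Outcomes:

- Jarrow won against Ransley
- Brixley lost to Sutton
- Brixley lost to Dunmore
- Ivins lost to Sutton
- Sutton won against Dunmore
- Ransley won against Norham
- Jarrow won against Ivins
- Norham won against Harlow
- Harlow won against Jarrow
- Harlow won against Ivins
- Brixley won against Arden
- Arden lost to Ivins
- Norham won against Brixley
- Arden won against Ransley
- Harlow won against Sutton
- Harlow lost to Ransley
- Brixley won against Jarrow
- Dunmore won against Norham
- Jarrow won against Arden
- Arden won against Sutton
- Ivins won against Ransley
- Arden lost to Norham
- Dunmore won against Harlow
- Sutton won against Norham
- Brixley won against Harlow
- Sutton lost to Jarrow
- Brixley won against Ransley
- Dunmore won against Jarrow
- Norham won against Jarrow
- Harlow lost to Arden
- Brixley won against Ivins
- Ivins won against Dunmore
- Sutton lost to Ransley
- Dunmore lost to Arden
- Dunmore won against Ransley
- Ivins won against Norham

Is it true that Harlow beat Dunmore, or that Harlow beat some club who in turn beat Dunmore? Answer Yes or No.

Harlow did not beat Dunmore directly.
Harlow beat Jarrow, Ivins, Sutton. Of those, Ivins beat Dunmore.

Yes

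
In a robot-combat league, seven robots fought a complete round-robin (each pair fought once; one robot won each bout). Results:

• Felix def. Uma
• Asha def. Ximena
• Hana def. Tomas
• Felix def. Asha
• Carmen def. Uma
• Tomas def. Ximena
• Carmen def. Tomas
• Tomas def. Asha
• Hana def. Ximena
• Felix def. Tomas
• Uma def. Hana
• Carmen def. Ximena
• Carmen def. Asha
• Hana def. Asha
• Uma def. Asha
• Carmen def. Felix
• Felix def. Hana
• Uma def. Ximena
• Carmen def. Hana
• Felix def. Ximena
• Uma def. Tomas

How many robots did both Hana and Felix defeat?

3

Hana beat: Ximena, Asha, Tomas.
Felix beat: Uma, Ximena, Hana, Asha, Tomas.
Both beat: Ximena, Asha, Tomas — 3.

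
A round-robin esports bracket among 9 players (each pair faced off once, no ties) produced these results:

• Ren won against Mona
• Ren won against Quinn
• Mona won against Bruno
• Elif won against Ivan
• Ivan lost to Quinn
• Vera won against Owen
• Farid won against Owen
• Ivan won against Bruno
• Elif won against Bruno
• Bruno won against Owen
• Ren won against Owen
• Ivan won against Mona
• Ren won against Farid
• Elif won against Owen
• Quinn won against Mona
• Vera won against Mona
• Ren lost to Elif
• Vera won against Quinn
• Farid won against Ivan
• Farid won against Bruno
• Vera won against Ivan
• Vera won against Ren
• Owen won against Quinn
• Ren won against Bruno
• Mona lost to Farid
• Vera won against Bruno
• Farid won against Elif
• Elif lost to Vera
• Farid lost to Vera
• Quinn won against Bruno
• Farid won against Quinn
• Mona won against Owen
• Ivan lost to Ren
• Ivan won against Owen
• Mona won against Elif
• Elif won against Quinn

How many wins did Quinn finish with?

3

Quinn's results: beat Bruno, Ivan, Mona; lost to Elif, Owen, Vera, Ren, Farid.
That is 3 wins.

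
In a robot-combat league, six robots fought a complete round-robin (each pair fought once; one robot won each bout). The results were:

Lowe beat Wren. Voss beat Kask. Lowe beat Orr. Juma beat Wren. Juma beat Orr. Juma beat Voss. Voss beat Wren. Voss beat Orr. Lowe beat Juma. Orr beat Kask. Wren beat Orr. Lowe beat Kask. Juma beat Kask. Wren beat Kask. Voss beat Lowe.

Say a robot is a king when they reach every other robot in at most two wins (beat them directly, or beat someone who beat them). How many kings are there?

Wren cannot reach Voss, Lowe, Juma in two steps.
Voss reaches everyone (king).
Lowe reaches everyone (king).
Juma reaches everyone (king).
Kask cannot reach Wren, Voss, Lowe, Juma, Orr in two steps.
Orr cannot reach Wren, Voss, Lowe, Juma in two steps.
Kings: Voss, Lowe, Juma — 3.

3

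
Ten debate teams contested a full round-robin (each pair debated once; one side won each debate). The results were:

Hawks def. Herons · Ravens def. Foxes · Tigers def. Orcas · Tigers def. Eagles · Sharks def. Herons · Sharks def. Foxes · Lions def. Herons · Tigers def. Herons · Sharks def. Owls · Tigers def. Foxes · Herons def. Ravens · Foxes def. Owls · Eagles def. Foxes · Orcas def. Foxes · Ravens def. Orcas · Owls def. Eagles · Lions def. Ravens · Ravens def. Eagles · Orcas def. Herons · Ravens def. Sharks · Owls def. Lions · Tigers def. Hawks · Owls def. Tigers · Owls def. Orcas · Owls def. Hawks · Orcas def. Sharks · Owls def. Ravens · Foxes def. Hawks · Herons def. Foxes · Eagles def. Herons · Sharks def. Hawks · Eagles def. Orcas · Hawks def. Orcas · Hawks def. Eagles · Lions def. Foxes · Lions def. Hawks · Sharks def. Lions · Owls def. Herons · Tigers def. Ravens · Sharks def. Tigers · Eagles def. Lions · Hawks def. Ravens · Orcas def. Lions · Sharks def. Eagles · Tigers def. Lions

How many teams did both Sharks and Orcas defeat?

Sharks beat: Foxes, Herons, Hawks, Owls, Lions, Tigers, Eagles.
Orcas beat: Foxes, Herons, Lions, Sharks.
Both beat: Foxes, Herons, Lions — 3.

3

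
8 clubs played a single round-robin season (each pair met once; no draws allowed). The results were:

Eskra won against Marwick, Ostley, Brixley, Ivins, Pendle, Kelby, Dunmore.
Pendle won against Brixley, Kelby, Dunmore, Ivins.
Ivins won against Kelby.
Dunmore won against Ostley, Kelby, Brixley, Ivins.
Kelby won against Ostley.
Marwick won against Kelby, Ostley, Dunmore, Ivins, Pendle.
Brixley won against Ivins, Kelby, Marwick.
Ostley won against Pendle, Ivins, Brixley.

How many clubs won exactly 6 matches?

Win totals: Eskra 7, Pendle 4, Marwick 5, Kelby 1, Ivins 1, Ostley 3, Brixley 3, Dunmore 4.
No club has exactly 6 wins.

0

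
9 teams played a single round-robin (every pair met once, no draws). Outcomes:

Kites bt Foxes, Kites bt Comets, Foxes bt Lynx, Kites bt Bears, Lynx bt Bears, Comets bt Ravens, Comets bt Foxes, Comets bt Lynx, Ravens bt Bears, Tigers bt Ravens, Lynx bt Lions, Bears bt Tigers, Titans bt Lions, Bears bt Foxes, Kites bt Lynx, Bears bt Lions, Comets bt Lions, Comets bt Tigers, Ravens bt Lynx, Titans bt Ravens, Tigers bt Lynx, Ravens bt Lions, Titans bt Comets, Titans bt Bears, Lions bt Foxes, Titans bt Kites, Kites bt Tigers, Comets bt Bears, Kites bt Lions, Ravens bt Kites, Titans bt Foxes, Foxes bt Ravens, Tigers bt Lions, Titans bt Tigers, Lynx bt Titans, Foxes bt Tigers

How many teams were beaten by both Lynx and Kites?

2

Lynx beat: Lions, Bears, Titans.
Kites beat: Foxes, Lions, Lynx, Bears, Comets, Tigers.
Both beat: Lions, Bears — 2.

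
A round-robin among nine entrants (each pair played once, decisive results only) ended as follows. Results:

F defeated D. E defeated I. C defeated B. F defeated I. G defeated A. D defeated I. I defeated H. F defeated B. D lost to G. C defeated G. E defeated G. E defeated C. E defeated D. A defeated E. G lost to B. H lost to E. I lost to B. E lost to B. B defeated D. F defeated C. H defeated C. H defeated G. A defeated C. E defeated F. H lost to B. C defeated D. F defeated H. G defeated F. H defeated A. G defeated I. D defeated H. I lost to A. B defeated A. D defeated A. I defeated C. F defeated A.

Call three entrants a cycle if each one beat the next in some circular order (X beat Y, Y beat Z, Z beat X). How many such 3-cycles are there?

Win totals: A 3, B 6, C 3, D 3, E 6, F 6, G 4, H 3, I 2.
An entrant with w wins dominates both others in C(w,2) triples; summing gives 3 + 15 + 3 + 3 + 15 + 15 + 6 + 3 + 1 = 64 transitive triples.
Total triples C(9,3) = 84, so cyclic triples = 84 − 64 = 20.

20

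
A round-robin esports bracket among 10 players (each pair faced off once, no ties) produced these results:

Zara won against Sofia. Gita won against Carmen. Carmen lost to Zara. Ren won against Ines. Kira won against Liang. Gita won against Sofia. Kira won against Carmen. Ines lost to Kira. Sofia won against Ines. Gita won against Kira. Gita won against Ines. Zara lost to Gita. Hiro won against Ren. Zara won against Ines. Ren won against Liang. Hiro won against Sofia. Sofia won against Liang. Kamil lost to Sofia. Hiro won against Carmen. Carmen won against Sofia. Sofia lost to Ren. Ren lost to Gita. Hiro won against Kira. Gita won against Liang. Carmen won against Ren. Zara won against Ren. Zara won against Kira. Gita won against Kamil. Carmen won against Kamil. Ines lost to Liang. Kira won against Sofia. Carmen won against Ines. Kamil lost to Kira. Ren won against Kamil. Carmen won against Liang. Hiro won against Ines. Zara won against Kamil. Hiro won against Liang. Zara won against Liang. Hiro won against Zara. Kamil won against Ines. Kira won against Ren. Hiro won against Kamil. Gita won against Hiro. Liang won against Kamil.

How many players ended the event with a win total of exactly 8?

1

Win totals: Hiro 8, Sofia 3, Zara 7, Liang 2, Gita 9, Ren 4, Ines 0, Kira 6, Carmen 5, Kamil 1.
Exactly 8: Hiro — 1 player.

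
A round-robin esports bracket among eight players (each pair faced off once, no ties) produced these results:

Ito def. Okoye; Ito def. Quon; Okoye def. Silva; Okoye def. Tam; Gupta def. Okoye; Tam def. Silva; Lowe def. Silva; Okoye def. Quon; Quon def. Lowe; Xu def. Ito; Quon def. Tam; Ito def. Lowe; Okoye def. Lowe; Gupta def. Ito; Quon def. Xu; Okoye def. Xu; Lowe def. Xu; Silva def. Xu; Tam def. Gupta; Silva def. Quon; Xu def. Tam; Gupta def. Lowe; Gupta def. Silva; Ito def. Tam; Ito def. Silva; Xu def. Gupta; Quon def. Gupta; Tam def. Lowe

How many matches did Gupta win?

4

Gupta's results: beat Ito, Silva, Okoye, Lowe; lost to Quon, Xu, Tam.
That is 4 wins.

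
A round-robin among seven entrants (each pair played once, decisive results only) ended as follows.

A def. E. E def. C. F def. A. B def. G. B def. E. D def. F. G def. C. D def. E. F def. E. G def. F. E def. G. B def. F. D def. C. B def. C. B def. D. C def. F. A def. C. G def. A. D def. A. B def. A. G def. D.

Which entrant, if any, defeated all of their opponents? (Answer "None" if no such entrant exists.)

B

B has 6 wins out of 6 opponents — a perfect record.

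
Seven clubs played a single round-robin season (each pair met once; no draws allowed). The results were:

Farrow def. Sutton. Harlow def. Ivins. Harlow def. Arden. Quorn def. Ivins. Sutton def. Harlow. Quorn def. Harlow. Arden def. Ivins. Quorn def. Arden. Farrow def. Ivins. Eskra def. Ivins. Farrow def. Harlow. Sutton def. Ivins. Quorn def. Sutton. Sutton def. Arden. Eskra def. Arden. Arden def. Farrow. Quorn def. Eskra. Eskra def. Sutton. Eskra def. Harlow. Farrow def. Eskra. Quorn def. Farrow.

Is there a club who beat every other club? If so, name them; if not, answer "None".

Quorn has 6 wins out of 6 opponents — a perfect record.

Quorn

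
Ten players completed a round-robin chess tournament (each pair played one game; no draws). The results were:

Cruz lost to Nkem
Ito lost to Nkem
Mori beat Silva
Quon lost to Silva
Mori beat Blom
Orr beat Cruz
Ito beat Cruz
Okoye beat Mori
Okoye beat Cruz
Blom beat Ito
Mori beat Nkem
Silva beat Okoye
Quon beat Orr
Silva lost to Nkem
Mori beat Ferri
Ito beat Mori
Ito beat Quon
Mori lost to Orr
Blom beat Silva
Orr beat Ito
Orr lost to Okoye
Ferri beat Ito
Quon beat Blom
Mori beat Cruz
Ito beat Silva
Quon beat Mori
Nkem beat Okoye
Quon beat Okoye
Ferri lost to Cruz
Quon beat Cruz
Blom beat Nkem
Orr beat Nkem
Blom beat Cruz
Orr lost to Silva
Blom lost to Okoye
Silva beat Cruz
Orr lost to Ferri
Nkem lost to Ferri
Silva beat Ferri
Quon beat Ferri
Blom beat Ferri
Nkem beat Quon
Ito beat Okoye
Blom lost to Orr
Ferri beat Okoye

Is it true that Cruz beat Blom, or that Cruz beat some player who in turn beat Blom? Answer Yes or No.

Cruz did not beat Blom directly.
Cruz beat Ferri, but each of them lost to Blom. No two-step path.

No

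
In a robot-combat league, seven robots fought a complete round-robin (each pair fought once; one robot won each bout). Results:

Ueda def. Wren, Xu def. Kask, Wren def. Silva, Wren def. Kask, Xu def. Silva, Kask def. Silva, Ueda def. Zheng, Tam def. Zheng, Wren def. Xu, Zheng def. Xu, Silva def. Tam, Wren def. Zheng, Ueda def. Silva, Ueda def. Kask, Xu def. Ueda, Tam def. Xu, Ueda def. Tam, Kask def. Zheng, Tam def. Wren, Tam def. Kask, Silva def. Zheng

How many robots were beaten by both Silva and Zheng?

Silva beat: Zheng, Tam.
Zheng beat: Xu.
No one was beaten by both.

0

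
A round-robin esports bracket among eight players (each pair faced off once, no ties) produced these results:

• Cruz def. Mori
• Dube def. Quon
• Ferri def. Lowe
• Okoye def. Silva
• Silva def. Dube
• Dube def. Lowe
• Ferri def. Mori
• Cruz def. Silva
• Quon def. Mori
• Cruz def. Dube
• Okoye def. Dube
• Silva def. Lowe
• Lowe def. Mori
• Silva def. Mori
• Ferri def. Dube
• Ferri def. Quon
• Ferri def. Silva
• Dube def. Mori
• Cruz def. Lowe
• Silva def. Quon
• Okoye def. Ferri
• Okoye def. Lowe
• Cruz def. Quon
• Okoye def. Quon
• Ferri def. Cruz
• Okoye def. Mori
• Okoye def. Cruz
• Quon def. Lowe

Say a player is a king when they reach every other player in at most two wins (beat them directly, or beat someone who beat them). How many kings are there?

Quon cannot reach Cruz, Okoye, Dube, Silva, Ferri in two steps.
Cruz cannot reach Okoye, Ferri in two steps.
Okoye reaches everyone (king).
Dube cannot reach Cruz, Okoye, Silva, Ferri in two steps.
Silva cannot reach Cruz, Okoye, Ferri in two steps.
Mori cannot reach Quon, Cruz, Okoye, Dube, Silva, Lowe, Ferri in two steps.
Lowe cannot reach Quon, Cruz, Okoye, Dube, Silva, Ferri in two steps.
Ferri cannot reach Okoye in two steps.
Kings: Okoye — 1.

1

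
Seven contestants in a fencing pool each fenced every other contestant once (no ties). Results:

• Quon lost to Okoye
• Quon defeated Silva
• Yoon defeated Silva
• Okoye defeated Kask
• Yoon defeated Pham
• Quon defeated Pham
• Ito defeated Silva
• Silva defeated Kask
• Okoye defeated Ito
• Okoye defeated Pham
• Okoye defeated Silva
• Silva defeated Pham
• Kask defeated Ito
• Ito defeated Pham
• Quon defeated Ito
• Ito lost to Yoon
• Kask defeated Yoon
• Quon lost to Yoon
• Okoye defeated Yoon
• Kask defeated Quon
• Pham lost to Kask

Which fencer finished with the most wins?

Okoye

Win totals: Silva 2, Pham 0, Kask 4, Quon 3, Ito 2, Yoon 4, Okoye 6.
Okoye leads with 6 wins (next highest: 4).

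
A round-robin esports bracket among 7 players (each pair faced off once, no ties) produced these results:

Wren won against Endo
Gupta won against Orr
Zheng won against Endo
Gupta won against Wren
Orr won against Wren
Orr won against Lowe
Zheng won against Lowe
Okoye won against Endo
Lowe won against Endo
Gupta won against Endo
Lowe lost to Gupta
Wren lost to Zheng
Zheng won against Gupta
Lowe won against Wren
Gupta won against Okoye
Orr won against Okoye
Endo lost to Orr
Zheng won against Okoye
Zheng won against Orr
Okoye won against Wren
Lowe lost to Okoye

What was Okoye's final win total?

3

Okoye's results: beat Endo, Lowe, Wren; lost to Zheng, Orr, Gupta.
That is 3 wins.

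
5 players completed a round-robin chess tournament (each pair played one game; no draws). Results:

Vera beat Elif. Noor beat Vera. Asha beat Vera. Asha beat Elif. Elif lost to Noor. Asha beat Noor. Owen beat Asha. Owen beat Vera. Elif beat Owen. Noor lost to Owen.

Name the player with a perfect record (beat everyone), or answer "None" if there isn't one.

Highest win total is Owen with 3 (out of 4 possible).
Owen lost to Elif, so no player went undefeated.

None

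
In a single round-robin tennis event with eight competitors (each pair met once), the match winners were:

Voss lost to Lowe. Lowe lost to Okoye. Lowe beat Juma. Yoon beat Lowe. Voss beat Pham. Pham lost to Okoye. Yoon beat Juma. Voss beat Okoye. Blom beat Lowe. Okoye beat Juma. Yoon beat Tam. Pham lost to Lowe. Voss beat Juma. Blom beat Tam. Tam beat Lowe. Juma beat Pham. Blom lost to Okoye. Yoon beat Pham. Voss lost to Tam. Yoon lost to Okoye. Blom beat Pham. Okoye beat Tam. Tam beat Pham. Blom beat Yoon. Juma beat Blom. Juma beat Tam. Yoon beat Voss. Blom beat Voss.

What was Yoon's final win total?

Yoon's results: beat Pham, Juma, Tam, Lowe, Voss; lost to Blom, Okoye.
That is 5 wins.

5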